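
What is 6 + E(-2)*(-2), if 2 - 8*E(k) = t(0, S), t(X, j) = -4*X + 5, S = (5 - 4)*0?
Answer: 27/4 ≈ 6.7500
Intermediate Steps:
S = 0 (S = 1*0 = 0)
t(X, j) = 5 - 4*X
E(k) = -3/8 (E(k) = 1/4 - (5 - 4*0)/8 = 1/4 - (5 + 0)/8 = 1/4 - 1/8*5 = 1/4 - 5/8 = -3/8)
6 + E(-2)*(-2) = 6 - 3/8*(-2) = 6 + 3/4 = 27/4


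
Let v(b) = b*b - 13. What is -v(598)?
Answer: -357591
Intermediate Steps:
v(b) = -13 + b² (v(b) = b² - 13 = -13 + b²)
-v(598) = -(-13 + 598²) = -(-13 + 357604) = -1*357591 = -357591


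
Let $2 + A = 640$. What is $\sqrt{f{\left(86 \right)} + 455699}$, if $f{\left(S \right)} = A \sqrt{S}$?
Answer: $\sqrt{455699 + 638 \sqrt{86}} \approx 679.42$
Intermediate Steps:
$A = 638$ ($A = -2 + 640 = 638$)
$f{\left(S \right)} = 638 \sqrt{S}$
$\sqrt{f{\left(86 \right)} + 455699} = \sqrt{638 \sqrt{86} + 455699} = \sqrt{455699 + 638 \sqrt{86}}$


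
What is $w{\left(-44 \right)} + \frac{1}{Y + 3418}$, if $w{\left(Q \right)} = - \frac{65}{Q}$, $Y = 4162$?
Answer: $\frac{61593}{41690} \approx 1.4774$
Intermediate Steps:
$w{\left(-44 \right)} + \frac{1}{Y + 3418} = - \frac{65}{-44} + \frac{1}{4162 + 3418} = \left(-65\right) \left(- \frac{1}{44}\right) + \frac{1}{7580} = \frac{65}{44} + \frac{1}{7580} = \frac{61593}{41690}$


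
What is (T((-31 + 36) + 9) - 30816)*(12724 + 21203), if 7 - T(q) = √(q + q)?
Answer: -1045256943 - 67854*√7 ≈ -1.0454e+9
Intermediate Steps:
T(q) = 7 - √2*√q (T(q) = 7 - √(q + q) = 7 - √(2*q) = 7 - √2*√q)
(T((-31 + 36) + 9) - 30816)*(12724 + 21203) = ((7 - √2*√((-31 + 36) + 9)) - 30816)*(12724 + 21203) = ((7 - √2*√(5 + 9)) - 30816)*33927 = ((7 - √2*√14) - 30816)*33927 = ((7 - 2*√7) - 30816)*33927 = (-30809 - 2*√7)*33927 = -1045256943 - 67854*√7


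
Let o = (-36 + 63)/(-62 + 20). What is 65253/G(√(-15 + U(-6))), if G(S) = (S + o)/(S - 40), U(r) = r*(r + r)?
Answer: 133377132/3697 - 167787214*√57/3697 ≈ -3.0657e+5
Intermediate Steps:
o = -9/14 (o = 27/(-42) = 27*(-1/42) = -9/14 ≈ -0.64286)
U(r) = 2*r² (U(r) = r*(2*r) = 2*r²)
G(S) = (-9/14 + S)/(-40 + S) (G(S) = (S - 9/14)/(S - 40) = (-9/14 + S)/(-40 + S))
65253/G(√(-15 + U(-6))) = 65253/(((-9/14 + √(-15 + 2*(-6)²))/(-40 + √(-15 + 2*(-6)²)))) = 65253/(((-9/14 + √(-15 + 2*36))/(-40 + √(-15 + 2*36)))) = 65253/(((-9/14 + √(-15 + 72))/(-40 + √(-15 + 72)))) = 65253/(((-9/14 + √57)/(-40 + √57))) = 65253*((-40 + √57)/(-9/14 + √57)) = 65253*(-40 + √57)/(-9/14 + √57)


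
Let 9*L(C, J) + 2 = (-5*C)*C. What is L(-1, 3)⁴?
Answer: 2401/6561 ≈ 0.36595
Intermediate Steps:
L(C, J) = -2/9 - 5*C²/9 (L(C, J) = -2/9 + ((-5*C)*C)/9 = -2/9 + (-5*C²)/9 = -2/9 - 5*C²/9)
L(-1, 3)⁴ = (-2/9 - 5/9*(-1)²)⁴ = (-2/9 - 5/9*1)⁴ = (-2/9 - 5/9)⁴ = (-7/9)⁴ = 2401/6561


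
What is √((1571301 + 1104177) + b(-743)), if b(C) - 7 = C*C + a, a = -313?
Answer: √3227221 ≈ 1796.4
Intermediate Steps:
b(C) = -306 + C² (b(C) = 7 + (C*C - 313) = 7 + (C² - 313) = 7 + (-313 + C²) = -306 + C²)
√((1571301 + 1104177) + b(-743)) = √((1571301 + 1104177) + (-306 + (-743)²)) = √(2675478 + (-306 + 552049)) = √(2675478 + 551743) = √3227221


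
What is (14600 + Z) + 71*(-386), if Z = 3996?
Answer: -8810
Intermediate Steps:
(14600 + Z) + 71*(-386) = (14600 + 3996) + 71*(-386) = 18596 - 27406 = -8810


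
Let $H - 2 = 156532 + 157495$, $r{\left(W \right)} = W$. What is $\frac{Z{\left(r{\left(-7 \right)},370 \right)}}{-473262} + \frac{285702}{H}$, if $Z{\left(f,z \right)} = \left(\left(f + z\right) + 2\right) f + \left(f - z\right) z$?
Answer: $\frac{179818149229}{148617992598} \approx 1.2099$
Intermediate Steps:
$H = 314029$ ($H = 2 + \left(156532 + 157495\right) = 2 + 314027 = 314029$)
$Z{\left(f,z \right)} = f \left(2 + f + z\right) + z \left(f - z\right)$ ($Z{\left(f,z \right)} = \left(2 + f + z\right) f + z \left(f - z\right) = f \left(2 + f + z\right) + z \left(f - z\right)$)
$\frac{Z{\left(r{\left(-7 \right)},370 \right)}}{-473262} + \frac{285702}{H} = \frac{\left(-7\right)^{2} - 370^{2} + 2 \left(-7\right) + 2 \left(-7\right) 370}{-473262} + \frac{285702}{314029} = \left(49 - 136900 - 14 - 5180\right) \left(- \frac{1}{473262}\right) + 285702 \cdot \frac{1}{314029} = \left(49 - 136900 - 14 - 5180\right) \left(- \frac{1}{473262}\right) + \frac{285702}{314029} = \left(-142045\right) \left(- \frac{1}{473262}\right) + \frac{285702}{314029} = \frac{142045}{473262} + \frac{285702}{314029} = \frac{179818149229}{148617992598}$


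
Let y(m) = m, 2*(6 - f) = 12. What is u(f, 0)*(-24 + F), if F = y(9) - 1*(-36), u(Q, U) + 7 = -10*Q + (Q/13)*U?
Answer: -147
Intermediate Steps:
f = 0 (f = 6 - ½*12 = 6 - 6 = 0)
u(Q, U) = -7 - 10*Q + Q*U/13 (u(Q, U) = -7 + (-10*Q + (Q/13)*U) = -7 + (-10*Q + Q*U/13) = -7 - 10*Q + Q*U/13)
F = 45 (F = 9 - 1*(-36) = 9 + 36 = 45)
u(f, 0)*(-24 + F) = (-7 - 10*0 + (1/13)*0*0)*(-24 + 45) = (-7 + 0 + 0)*21 = -7*21 = -147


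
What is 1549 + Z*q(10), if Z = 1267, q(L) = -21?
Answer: -25058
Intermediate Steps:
1549 + Z*q(10) = 1549 + 1267*(-21) = 1549 - 26607 = -25058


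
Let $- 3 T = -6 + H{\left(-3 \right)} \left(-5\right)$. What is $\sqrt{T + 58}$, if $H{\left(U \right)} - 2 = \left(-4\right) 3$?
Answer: $\frac{\sqrt{390}}{3} \approx 6.5828$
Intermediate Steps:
$H{\left(U \right)} = -10$ ($H{\left(U \right)} = 2 - 12 = -10$)
$T = - \frac{44}{3}$ ($T = - \frac{-6 - -50}{3} = - \frac{-6 + 50}{3} = \left(- \frac{1}{3}\right) 44 = - \frac{44}{3} \approx -14.667$)
$\sqrt{T + 58} = \sqrt{- \frac{44}{3} + 58} = \sqrt{\frac{130}{3}} = \frac{\sqrt{390}}{3}$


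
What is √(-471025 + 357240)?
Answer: I*√113785 ≈ 337.32*I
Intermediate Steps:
√(-471025 + 357240) = √(-113785) = I*√113785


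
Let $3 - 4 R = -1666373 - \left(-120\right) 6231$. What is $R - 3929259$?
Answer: $-3699595$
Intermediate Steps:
$R = 229664$ ($R = \frac{3}{4} - \frac{-1666373 - \left(-120\right) 6231}{4} = \frac{3}{4} - \frac{-1666373 - -747720}{4} = \frac{3}{4} - \frac{-1666373 + 747720}{4} = \frac{3}{4} - - \frac{918653}{4} = \frac{3}{4} + \frac{918653}{4} = 229664$)
$R - 3929259 = 229664 - 3929259 = -3699595$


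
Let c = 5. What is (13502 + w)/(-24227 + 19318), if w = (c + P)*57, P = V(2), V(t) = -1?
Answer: -13730/4909 ≈ -2.7969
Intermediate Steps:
P = -1
w = 228 (w = (5 - 1)*57 = 4*57 = 228)
(13502 + w)/(-24227 + 19318) = (13502 + 228)/(-24227 + 19318) = 13730/(-4909) = 13730*(-1/4909) = -13730/4909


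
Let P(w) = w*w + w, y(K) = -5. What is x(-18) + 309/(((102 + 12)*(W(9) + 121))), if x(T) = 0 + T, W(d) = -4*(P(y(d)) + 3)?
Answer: -19733/1102 ≈ -17.907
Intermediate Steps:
P(w) = w + w**2 (P(w) = w**2 + w = w + w**2)
W(d) = -92 (W(d) = -4*(-5*(1 - 5) + 3) = -4*(-5*(-4) + 3) = -4*(20 + 3) = -4*23 = -92)
x(T) = T
x(-18) + 309/(((102 + 12)*(W(9) + 121))) = -18 + 309/(((102 + 12)*(-92 + 121))) = -18 + 309/((114*29)) = -18 + 309/3306 = -18 + 309*(1/3306) = -18 + 103/1102 = -19733/1102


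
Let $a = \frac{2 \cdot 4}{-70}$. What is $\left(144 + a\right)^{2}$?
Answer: $\frac{25361296}{1225} \approx 20703.0$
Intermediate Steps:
$a = - \frac{4}{35}$ ($a = 8 \left(- \frac{1}{70}\right) = - \frac{4}{35} \approx -0.11429$)
$\left(144 + a\right)^{2} = \left(144 - \frac{4}{35}\right)^{2} = \left(\frac{5036}{35}\right)^{2} = \frac{25361296}{1225}$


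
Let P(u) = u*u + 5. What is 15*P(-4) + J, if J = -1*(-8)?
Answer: 323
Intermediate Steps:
P(u) = 5 + u**2 (P(u) = u**2 + 5 = 5 + u**2)
J = 8
15*P(-4) + J = 15*(5 + (-4)**2) + 8 = 15*(5 + 16) + 8 = 15*21 + 8 = 315 + 8 = 323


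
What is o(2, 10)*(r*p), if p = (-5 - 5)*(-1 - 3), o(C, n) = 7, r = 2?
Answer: 560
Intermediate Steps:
p = 40 (p = -10*(-4) = 40)
o(2, 10)*(r*p) = 7*(2*40) = 7*80 = 560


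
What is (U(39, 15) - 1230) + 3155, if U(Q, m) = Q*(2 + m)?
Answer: 2588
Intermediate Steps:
(U(39, 15) - 1230) + 3155 = (39*(2 + 15) - 1230) + 3155 = (39*17 - 1230) + 3155 = (663 - 1230) + 3155 = -567 + 3155 = 2588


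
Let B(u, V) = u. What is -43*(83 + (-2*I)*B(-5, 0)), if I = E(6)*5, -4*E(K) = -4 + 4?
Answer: -3569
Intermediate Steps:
E(K) = 0 (E(K) = -(-4 + 4)/4 = -¼*0 = 0)
I = 0 (I = 0*5 = 0)
-43*(83 + (-2*I)*B(-5, 0)) = -43*(83 - 2*0*(-5)) = -43*(83 + 0*(-5)) = -43*(83 + 0) = -43*83 = -3569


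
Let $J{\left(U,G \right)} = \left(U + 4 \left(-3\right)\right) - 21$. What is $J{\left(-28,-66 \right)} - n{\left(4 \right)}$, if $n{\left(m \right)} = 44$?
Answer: $-105$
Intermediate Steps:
$J{\left(U,G \right)} = -33 + U$ ($J{\left(U,G \right)} = \left(U - 12\right) - 21 = \left(-12 + U\right) - 21 = -33 + U$)
$J{\left(-28,-66 \right)} - n{\left(4 \right)} = \left(-33 - 28\right) - 44 = -61 - 44 = -105$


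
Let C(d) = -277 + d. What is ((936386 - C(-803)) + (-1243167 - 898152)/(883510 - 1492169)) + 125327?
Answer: 646880665906/608659 ≈ 1.0628e+6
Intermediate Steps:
((936386 - C(-803)) + (-1243167 - 898152)/(883510 - 1492169)) + 125327 = ((936386 - (-277 - 803)) + (-1243167 - 898152)/(883510 - 1492169)) + 125327 = ((936386 - 1*(-1080)) - 2141319/(-608659)) + 125327 = ((936386 + 1080) - 2141319*(-1/608659)) + 125327 = (937466 + 2141319/608659) + 125327 = 570599259413/608659 + 125327 = 646880665906/608659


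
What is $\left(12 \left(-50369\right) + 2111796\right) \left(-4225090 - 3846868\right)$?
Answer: $-12167411186544$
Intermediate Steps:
$\left(12 \left(-50369\right) + 2111796\right) \left(-4225090 - 3846868\right) = \left(-604428 + 2111796\right) \left(-8071958\right) = 1507368 \left(-8071958\right) = -12167411186544$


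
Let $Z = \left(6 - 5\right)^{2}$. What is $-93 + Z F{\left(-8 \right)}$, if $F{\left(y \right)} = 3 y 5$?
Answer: $-213$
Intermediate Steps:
$Z = 1$ ($Z = 1^{2} = 1$)
$F{\left(y \right)} = 15 y$
$-93 + Z F{\left(-8 \right)} = -93 + 1 \cdot 15 \left(-8\right) = -93 + 1 \left(-120\right) = -93 - 120 = -213$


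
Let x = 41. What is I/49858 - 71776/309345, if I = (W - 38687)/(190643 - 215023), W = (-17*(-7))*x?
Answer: -2180900000582/9400515374595 ≈ -0.23200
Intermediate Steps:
W = 4879 (W = -17*(-7)*41 = 119*41 = 4879)
I = 8452/6095 (I = (4879 - 38687)/(190643 - 215023) = -33808/(-24380) = -33808*(-1/24380) = 8452/6095 ≈ 1.3867)
I/49858 - 71776/309345 = (8452/6095)/49858 - 71776/309345 = (8452/6095)*(1/49858) - 71776*1/309345 = 4226/151942255 - 71776/309345 = -2180900000582/9400515374595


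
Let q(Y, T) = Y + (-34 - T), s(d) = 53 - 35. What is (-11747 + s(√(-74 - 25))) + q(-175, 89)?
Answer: -12027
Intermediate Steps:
s(d) = 18
q(Y, T) = -34 + Y - T
(-11747 + s(√(-74 - 25))) + q(-175, 89) = (-11747 + 18) + (-34 - 175 - 1*89) = -11729 + (-34 - 175 - 89) = -11729 - 298 = -12027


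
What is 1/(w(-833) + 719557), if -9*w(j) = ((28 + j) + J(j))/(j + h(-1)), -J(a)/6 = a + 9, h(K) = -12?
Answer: 7605/5472235124 ≈ 1.3897e-6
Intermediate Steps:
J(a) = -54 - 6*a (J(a) = -6*(a + 9) = -6*(9 + a) = -54 - 6*a)
w(j) = -(-26 - 5*j)/(9*(-12 + j)) (w(j) = -((28 + j) + (-54 - 6*j))/(9*(j - 12)) = -(-26 - 5*j)/(9*(-12 + j)))
1/(w(-833) + 719557) = 1/((26 + 5*(-833))/(9*(-12 - 833)) + 719557) = 1/((1/9)*(26 - 4165)/(-845) + 719557) = 1/((1/9)*(-1/845)*(-4139) + 719557) = 1/(4139/7605 + 719557) = 1/(5472235124/7605) = 7605/5472235124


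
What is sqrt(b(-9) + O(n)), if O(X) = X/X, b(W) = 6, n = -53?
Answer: sqrt(7) ≈ 2.6458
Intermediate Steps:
O(X) = 1
sqrt(b(-9) + O(n)) = sqrt(6 + 1) = sqrt(7)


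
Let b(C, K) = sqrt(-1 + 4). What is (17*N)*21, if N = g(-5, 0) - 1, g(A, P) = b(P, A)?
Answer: -357 + 357*sqrt(3) ≈ 261.34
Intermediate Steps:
b(C, K) = sqrt(3)
g(A, P) = sqrt(3)
N = -1 + sqrt(3) (N = sqrt(3) - 1 = -1 + sqrt(3) ≈ 0.73205)
(17*N)*21 = (17*(-1 + sqrt(3)))*21 = (-17 + 17*sqrt(3))*21 = -357 + 357*sqrt(3)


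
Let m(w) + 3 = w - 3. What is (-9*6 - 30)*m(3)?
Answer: 252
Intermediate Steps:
m(w) = -6 + w (m(w) = -3 + (w - 3) = -3 + (-3 + w) = -6 + w)
(-9*6 - 30)*m(3) = (-9*6 - 30)*(-6 + 3) = (-54 - 30)*(-3) = -84*(-3) = 252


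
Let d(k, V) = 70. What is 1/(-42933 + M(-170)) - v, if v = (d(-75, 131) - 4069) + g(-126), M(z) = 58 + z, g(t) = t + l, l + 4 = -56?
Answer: 180143324/43045 ≈ 4185.0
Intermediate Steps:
l = -60 (l = -4 - 56 = -60)
g(t) = -60 + t (g(t) = t - 60 = -60 + t)
v = -4185 (v = (70 - 4069) + (-60 - 126) = -3999 - 186 = -4185)
1/(-42933 + M(-170)) - v = 1/(-42933 + (58 - 170)) - 1*(-4185) = 1/(-42933 - 112) + 4185 = 1/(-43045) + 4185 = -1/43045 + 4185 = 180143324/43045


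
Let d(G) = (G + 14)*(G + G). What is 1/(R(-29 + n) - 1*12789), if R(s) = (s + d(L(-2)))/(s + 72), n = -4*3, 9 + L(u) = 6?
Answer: -31/396566 ≈ -7.8171e-5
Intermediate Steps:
L(u) = -3 (L(u) = -9 + 6 = -3)
n = -12
d(G) = 2*G*(14 + G) (d(G) = (14 + G)*(2*G) = 2*G*(14 + G))
R(s) = (-66 + s)/(72 + s) (R(s) = (s + 2*(-3)*(14 - 3))/(s + 72) = (s + 2*(-3)*11)/(72 + s) = (s - 66)/(72 + s) = (-66 + s)/(72 + s))
1/(R(-29 + n) - 1*12789) = 1/((-66 + (-29 - 12))/(72 + (-29 - 12)) - 1*12789) = 1/((-66 - 41)/(72 - 41) - 12789) = 1/(-107/31 - 12789) = 1/(-396566/31) = -31/396566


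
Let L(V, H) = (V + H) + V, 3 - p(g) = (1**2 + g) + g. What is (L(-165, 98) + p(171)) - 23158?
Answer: -23730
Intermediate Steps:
p(g) = 2 - 2*g (p(g) = 3 - ((1**2 + g) + g) = 3 - ((1 + g) + g) = 3 - (1 + 2*g) = 3 + (-1 - 2*g) = 2 - 2*g)
L(V, H) = H + 2*V (L(V, H) = (H + V) + V = H + 2*V)
(L(-165, 98) + p(171)) - 23158 = ((98 + 2*(-165)) + (2 - 2*171)) - 23158 = ((98 - 330) + (2 - 342)) - 23158 = (-232 - 340) - 23158 = -572 - 23158 = -23730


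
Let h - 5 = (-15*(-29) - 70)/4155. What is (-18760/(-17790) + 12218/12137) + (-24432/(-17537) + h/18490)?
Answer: 1116634831415883116/323227298050855705 ≈ 3.4546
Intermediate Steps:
h = 4228/831 (h = 5 + (-15*(-29) - 70)/4155 = 5 + (435 - 70)*(1/4155) = 5 + 365*(1/4155) = 5 + 73/831 = 4228/831 ≈ 5.0878)
(-18760/(-17790) + 12218/12137) + (-24432/(-17537) + h/18490) = (-18760/(-17790) + 12218/12137) + (-24432/(-17537) + (4228/831)/18490) = (-18760*(-1/17790) + 12218*(1/12137)) + (-24432*(-1/17537) + (4228/831)*(1/18490)) = (1876/1779 + 12218/12137) + (24432/17537 + 2114/7682595) = 44504834/21591723 + 187738234258/134729668515 = 1116634831415883116/323227298050855705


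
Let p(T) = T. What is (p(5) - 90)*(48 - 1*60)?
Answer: 1020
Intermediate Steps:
(p(5) - 90)*(48 - 1*60) = (5 - 90)*(48 - 1*60) = -85*(48 - 60) = -85*(-12) = 1020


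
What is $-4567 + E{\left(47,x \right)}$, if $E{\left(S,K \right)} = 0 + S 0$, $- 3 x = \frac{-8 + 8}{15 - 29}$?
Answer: $-4567$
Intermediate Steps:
$x = 0$ ($x = - \frac{\left(-8 + 8\right) \frac{1}{15 - 29}}{3} = - \frac{0 \frac{1}{-14}}{3} = - \frac{0 \left(- \frac{1}{14}\right)}{3} = \left(- \frac{1}{3}\right) 0 = 0$)
$E{\left(S,K \right)} = 0$ ($E{\left(S,K \right)} = 0 + 0 = 0$)
$-4567 + E{\left(47,x \right)} = -4567 + 0 = -4567$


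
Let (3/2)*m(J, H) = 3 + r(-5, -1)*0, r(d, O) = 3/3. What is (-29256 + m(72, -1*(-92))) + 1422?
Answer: -27832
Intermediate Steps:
r(d, O) = 1 (r(d, O) = 3*(⅓) = 1)
m(J, H) = 2 (m(J, H) = 2*(3 + 1*0)/3 = 2*(3 + 0)/3 = (⅔)*3 = 2)
(-29256 + m(72, -1*(-92))) + 1422 = (-29256 + 2) + 1422 = -29254 + 1422 = -27832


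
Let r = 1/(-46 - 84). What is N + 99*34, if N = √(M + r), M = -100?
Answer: 3366 + I*√1690130/130 ≈ 3366.0 + 10.0*I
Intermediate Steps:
r = -1/130 (r = 1/(-130) = -1/130 ≈ -0.0076923)
N = I*√1690130/130 (N = √(-100 - 1/130) = √(-13001/130) = I*√1690130/130 ≈ 10.0*I)
N + 99*34 = I*√1690130/130 + 99*34 = I*√1690130/130 + 3366 = 3366 + I*√1690130/130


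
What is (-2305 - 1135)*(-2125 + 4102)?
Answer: -6800880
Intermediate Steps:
(-2305 - 1135)*(-2125 + 4102) = -3440*1977 = -6800880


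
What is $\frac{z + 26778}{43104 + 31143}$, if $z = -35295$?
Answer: $- \frac{2839}{24749} \approx -0.11471$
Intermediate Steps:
$\frac{z + 26778}{43104 + 31143} = \frac{-35295 + 26778}{43104 + 31143} = - \frac{8517}{74247} = \left(-8517\right) \frac{1}{74247} = - \frac{2839}{24749}$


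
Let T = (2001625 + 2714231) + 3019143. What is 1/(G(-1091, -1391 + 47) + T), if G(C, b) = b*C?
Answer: 1/9201303 ≈ 1.0868e-7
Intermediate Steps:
G(C, b) = C*b
T = 7734999 (T = 4715856 + 3019143 = 7734999)
1/(G(-1091, -1391 + 47) + T) = 1/(-1091*(-1391 + 47) + 7734999) = 1/(-1091*(-1344) + 7734999) = 1/(1466304 + 7734999) = 1/9201303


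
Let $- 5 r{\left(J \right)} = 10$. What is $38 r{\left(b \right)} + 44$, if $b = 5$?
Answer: $-32$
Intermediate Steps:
$r{\left(J \right)} = -2$ ($r{\left(J \right)} = \left(- \frac{1}{5}\right) 10 = -2$)
$38 r{\left(b \right)} + 44 = 38 \left(-2\right) + 44 = -76 + 44 = -32$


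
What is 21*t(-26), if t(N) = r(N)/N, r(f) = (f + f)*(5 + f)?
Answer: -882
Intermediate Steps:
r(f) = 2*f*(5 + f) (r(f) = (2*f)*(5 + f) = 2*f*(5 + f))
t(N) = 10 + 2*N (t(N) = (2*N*(5 + N))/N = 10 + 2*N)
21*t(-26) = 21*(10 + 2*(-26)) = 21*(10 - 52) = 21*(-42) = -882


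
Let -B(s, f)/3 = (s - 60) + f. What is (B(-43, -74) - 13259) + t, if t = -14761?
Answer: -27489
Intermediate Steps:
B(s, f) = 180 - 3*f - 3*s (B(s, f) = -3*((s - 60) + f) = -3*((-60 + s) + f) = -3*(-60 + f + s) = 180 - 3*f - 3*s)
(B(-43, -74) - 13259) + t = ((180 - 3*(-74) - 3*(-43)) - 13259) - 14761 = ((180 + 222 + 129) - 13259) - 14761 = (531 - 13259) - 14761 = -12728 - 14761 = -27489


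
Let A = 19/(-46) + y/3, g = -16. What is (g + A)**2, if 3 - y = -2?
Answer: 4141225/19044 ≈ 217.46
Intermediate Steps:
y = 5 (y = 3 - 1*(-2) = 3 + 2 = 5)
A = 173/138 (A = 19/(-46) + 5/3 = 19*(-1/46) + 5*(1/3) = -19/46 + 5/3 = 173/138 ≈ 1.2536)
(g + A)**2 = (-16 + 173/138)**2 = (-2035/138)**2 = 4141225/19044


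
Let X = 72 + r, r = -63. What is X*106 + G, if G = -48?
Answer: 906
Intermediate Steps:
X = 9 (X = 72 - 63 = 9)
X*106 + G = 9*106 - 48 = 954 - 48 = 906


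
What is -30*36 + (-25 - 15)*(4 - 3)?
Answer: -1120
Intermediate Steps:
-30*36 + (-25 - 15)*(4 - 3) = -1080 - 40*1 = -1080 - 40 = -1120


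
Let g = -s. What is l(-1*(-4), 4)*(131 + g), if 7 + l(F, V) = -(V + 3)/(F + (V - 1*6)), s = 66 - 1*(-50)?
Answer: -315/2 ≈ -157.50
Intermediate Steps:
s = 116 (s = 66 + 50 = 116)
l(F, V) = -7 - (3 + V)/(-6 + F + V) (l(F, V) = -7 - (V + 3)/(F + (V - 1*6)) = -7 - (3 + V)/(F + (V - 6)) = -7 - (3 + V)/(F + (-6 + V)) = -7 - (3 + V)/(-6 + F + V))
g = -116 (g = -1*116 = -116)
l(-1*(-4), 4)*(131 + g) = ((39 - 8*4 - (-7)*(-4))/(-6 - 1*(-4) + 4))*(131 - 116) = ((39 - 32 - 7*4)/(-6 + 4 + 4))*15 = ((39 - 32 - 28)/2)*15 = ((1/2)*(-21))*15 = -21/2*15 = -315/2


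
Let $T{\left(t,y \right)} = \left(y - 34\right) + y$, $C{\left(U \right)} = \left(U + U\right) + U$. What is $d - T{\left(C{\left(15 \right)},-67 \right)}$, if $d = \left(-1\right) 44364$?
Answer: $-44196$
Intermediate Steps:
$C{\left(U \right)} = 3 U$ ($C{\left(U \right)} = 2 U + U = 3 U$)
$T{\left(t,y \right)} = -34 + 2 y$ ($T{\left(t,y \right)} = \left(-34 + y\right) + y = -34 + 2 y$)
$d = -44364$
$d - T{\left(C{\left(15 \right)},-67 \right)} = -44364 - \left(-34 + 2 \left(-67\right)\right) = -44364 - \left(-34 - 134\right) = -44364 - -168 = -44364 + 168 = -44196$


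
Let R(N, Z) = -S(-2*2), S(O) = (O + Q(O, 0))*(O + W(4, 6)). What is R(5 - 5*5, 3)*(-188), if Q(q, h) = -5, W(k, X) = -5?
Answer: 15228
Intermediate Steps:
S(O) = (-5 + O)² (S(O) = (O - 5)*(O - 5) = (-5 + O)*(-5 + O) = (-5 + O)²)
R(N, Z) = -81 (R(N, Z) = -(25 + (-2*2)² - (-20)*2) = -(25 + (-4)² - 10*(-4)) = -(25 + 16 + 40) = -1*81 = -81)
R(5 - 5*5, 3)*(-188) = -81*(-188) = 15228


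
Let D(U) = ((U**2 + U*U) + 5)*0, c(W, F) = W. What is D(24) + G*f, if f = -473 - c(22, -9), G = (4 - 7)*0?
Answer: 0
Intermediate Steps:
D(U) = 0 (D(U) = ((U**2 + U**2) + 5)*0 = (2*U**2 + 5)*0 = (5 + 2*U**2)*0 = 0)
G = 0 (G = -3*0 = 0)
f = -495 (f = -473 - 1*22 = -473 - 22 = -495)
D(24) + G*f = 0 + 0*(-495) = 0 + 0 = 0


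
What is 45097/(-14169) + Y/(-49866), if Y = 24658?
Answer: -144343678/39252853 ≈ -3.6773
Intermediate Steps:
45097/(-14169) + Y/(-49866) = 45097/(-14169) + 24658/(-49866) = 45097*(-1/14169) + 24658*(-1/49866) = -45097/14169 - 12329/24933 = -144343678/39252853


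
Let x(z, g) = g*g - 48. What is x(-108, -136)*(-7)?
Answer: -129136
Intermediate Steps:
x(z, g) = -48 + g² (x(z, g) = g² - 48 = -48 + g²)
x(-108, -136)*(-7) = (-48 + (-136)²)*(-7) = (-48 + 18496)*(-7) = 18448*(-7) = -129136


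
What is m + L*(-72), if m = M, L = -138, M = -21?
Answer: 9915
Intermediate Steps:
m = -21
m + L*(-72) = -21 - 138*(-72) = -21 + 9936 = 9915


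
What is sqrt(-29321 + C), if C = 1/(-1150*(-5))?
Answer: 9*I*sqrt(478728670)/1150 ≈ 171.23*I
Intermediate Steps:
C = 1/5750 ≈ 0.00017391
sqrt(-29321 + C) = sqrt(-29321 + 1/5750) = sqrt(-168595749/5750) = 9*I*sqrt(478728670)/1150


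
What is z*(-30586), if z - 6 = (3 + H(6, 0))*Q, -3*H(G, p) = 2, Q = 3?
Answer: -397618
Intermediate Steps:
H(G, p) = -⅔ (H(G, p) = -⅓*2 = -⅔)
z = 13 (z = 6 + (3 - ⅔)*3 = 6 + (7/3)*3 = 6 + 7 = 13)
z*(-30586) = 13*(-30586) = -397618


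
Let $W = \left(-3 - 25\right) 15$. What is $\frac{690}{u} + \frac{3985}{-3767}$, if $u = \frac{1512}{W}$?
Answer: $- \frac{2177980}{11301} \approx -192.72$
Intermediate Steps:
$W = -420$ ($W = \left(-28\right) 15 = -420$)
$u = - \frac{18}{5}$ ($u = \frac{1512}{-420} = 1512 \left(- \frac{1}{420}\right) = - \frac{18}{5} \approx -3.6$)
$\frac{690}{u} + \frac{3985}{-3767} = \frac{690}{- \frac{18}{5}} + \frac{3985}{-3767} = 690 \left(- \frac{5}{18}\right) + 3985 \left(- \frac{1}{3767}\right) = - \frac{575}{3} - \frac{3985}{3767} = - \frac{2177980}{11301}$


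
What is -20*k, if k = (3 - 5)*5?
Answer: 200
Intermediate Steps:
k = -10 (k = -2*5 = -10)
-20*k = -20*(-10) = 200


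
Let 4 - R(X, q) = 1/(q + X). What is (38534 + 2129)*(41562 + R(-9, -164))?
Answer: 292404339297/173 ≈ 1.6902e+9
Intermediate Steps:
R(X, q) = 4 - 1/(X + q) (R(X, q) = 4 - 1/(q + X) = 4 - 1/(X + q))
(38534 + 2129)*(41562 + R(-9, -164)) = (38534 + 2129)*(41562 + (-1 + 4*(-9) + 4*(-164))/(-9 - 164)) = 40663*(41562 + (-1 - 36 - 656)/(-173)) = 40663*(41562 - 1/173*(-693)) = 40663*(41562 + 693/173) = 40663*(7190919/173) = 292404339297/173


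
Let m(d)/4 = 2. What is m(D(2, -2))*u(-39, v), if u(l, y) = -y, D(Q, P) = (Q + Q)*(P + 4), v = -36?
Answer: 288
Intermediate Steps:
D(Q, P) = 2*Q*(4 + P) (D(Q, P) = (2*Q)*(4 + P) = 2*Q*(4 + P))
m(d) = 8 (m(d) = 4*2 = 8)
m(D(2, -2))*u(-39, v) = 8*(-1*(-36)) = 8*36 = 288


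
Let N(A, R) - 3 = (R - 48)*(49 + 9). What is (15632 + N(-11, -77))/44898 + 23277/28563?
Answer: 142732389/142491286 ≈ 1.0017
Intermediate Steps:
N(A, R) = -2781 + 58*R (N(A, R) = 3 + (R - 48)*(49 + 9) = 3 + (-48 + R)*58 = 3 + (-2784 + 58*R) = -2781 + 58*R)
(15632 + N(-11, -77))/44898 + 23277/28563 = (15632 + (-2781 + 58*(-77)))/44898 + 23277/28563 = (15632 + (-2781 - 4466))*(1/44898) + 23277*(1/28563) = (15632 - 7247)*(1/44898) + 7759/9521 = 8385*(1/44898) + 7759/9521 = 2795/14966 + 7759/9521 = 142732389/142491286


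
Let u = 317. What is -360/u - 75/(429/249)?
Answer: -2024805/45331 ≈ -44.667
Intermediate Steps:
-360/u - 75/(429/249) = -360/317 - 75/(429/249) = -360*1/317 - 75/(429*(1/249)) = -360/317 - 75/143/83 = -360/317 - 75*83/143 = -360/317 - 6225/143 = -2024805/45331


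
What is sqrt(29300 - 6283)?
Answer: sqrt(23017) ≈ 151.71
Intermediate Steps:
sqrt(29300 - 6283) = sqrt(23017)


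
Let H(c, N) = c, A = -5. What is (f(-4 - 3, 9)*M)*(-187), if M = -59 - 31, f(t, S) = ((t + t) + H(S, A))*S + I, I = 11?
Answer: -572220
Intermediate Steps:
f(t, S) = 11 + S*(S + 2*t) (f(t, S) = ((t + t) + S)*S + 11 = (2*t + S)*S + 11 = (S + 2*t)*S + 11 = S*(S + 2*t) + 11 = 11 + S*(S + 2*t))
M = -90
(f(-4 - 3, 9)*M)*(-187) = ((11 + 9² + 2*9*(-4 - 3))*(-90))*(-187) = ((11 + 81 + 2*9*(-7))*(-90))*(-187) = ((11 + 81 - 126)*(-90))*(-187) = -34*(-90)*(-187) = 3060*(-187) = -572220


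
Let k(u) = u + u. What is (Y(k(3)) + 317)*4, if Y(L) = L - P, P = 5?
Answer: 1272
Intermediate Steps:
k(u) = 2*u
Y(L) = -5 + L (Y(L) = L - 1*5 = L - 5 = -5 + L)
(Y(k(3)) + 317)*4 = ((-5 + 2*3) + 317)*4 = ((-5 + 6) + 317)*4 = (1 + 317)*4 = 318*4 = 1272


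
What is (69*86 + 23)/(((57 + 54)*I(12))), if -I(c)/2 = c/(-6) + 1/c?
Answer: 14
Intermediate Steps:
I(c) = -2/c + c/3 (I(c) = -2*(c/(-6) + 1/c) = -2*(c*(-⅙) + 1/c) = -2*(-c/6 + 1/c) = -2*(1/c - c/6) = -2/c + c/3)
(69*86 + 23)/(((57 + 54)*I(12))) = (69*86 + 23)/(((57 + 54)*(-2/12 + (⅓)*12))) = (5934 + 23)/((111*(-2*1/12 + 4))) = 5957/((111*(-⅙ + 4))) = 5957/((111*(23/6))) = 5957/(851/2) = 5957*(2/851) = 14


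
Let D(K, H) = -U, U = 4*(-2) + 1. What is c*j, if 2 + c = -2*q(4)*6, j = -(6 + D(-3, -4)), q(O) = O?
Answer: 650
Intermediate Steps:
U = -7 (U = -8 + 1 = -7)
D(K, H) = 7 (D(K, H) = -1*(-7) = 7)
j = -13 (j = -(6 + 7) = -1*13 = -13)
c = -50 (c = -2 - 2*4*6 = -2 - 8*6 = -2 - 48 = -50)
c*j = -50*(-13) = 650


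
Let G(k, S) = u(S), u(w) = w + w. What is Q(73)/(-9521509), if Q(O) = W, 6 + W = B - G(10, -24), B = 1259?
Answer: -1301/9521509 ≈ -0.00013664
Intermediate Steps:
u(w) = 2*w
G(k, S) = 2*S
W = 1301 (W = -6 + (1259 - 2*(-24)) = -6 + (1259 - 1*(-48)) = -6 + (1259 + 48) = -6 + 1307 = 1301)
Q(O) = 1301
Q(73)/(-9521509) = 1301/(-9521509) = 1301*(-1/9521509) = -1301/9521509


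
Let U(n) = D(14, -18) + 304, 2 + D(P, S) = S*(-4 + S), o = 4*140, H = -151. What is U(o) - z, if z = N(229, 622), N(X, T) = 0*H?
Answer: 698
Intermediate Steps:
o = 560
D(P, S) = -2 + S*(-4 + S)
N(X, T) = 0 (N(X, T) = 0*(-151) = 0)
U(n) = 698 (U(n) = (-2 + (-18)² - 4*(-18)) + 304 = (-2 + 324 + 72) + 304 = 394 + 304 = 698)
z = 0
U(o) - z = 698 - 1*0 = 698 + 0 = 698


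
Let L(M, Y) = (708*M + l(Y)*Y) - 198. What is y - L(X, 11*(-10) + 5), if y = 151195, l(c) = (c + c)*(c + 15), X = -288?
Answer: 2339797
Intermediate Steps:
l(c) = 2*c*(15 + c) (l(c) = (2*c)*(15 + c) = 2*c*(15 + c))
L(M, Y) = -198 + 708*M + 2*Y²*(15 + Y) (L(M, Y) = (708*M + (2*Y*(15 + Y))*Y) - 198 = (708*M + 2*Y²*(15 + Y)) - 198 = -198 + 708*M + 2*Y²*(15 + Y))
y - L(X, 11*(-10) + 5) = 151195 - (-198 + 708*(-288) + 2*(11*(-10) + 5)²*(15 + (11*(-10) + 5))) = 151195 - (-198 - 203904 + 2*(-110 + 5)²*(15 + (-110 + 5))) = 151195 - (-198 - 203904 + 2*(-105)²*(15 - 105)) = 151195 - (-198 - 203904 + 2*11025*(-90)) = 151195 - (-198 - 203904 - 1984500) = 151195 - 1*(-2188602) = 151195 + 2188602 = 2339797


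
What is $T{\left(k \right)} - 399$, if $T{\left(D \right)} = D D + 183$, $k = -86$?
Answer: $7180$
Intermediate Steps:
$T{\left(D \right)} = 183 + D^{2}$ ($T{\left(D \right)} = D^{2} + 183 = 183 + D^{2}$)
$T{\left(k \right)} - 399 = \left(183 + \left(-86\right)^{2}\right) - 399 = \left(183 + 7396\right) - 399 = 7579 - 399 = 7180$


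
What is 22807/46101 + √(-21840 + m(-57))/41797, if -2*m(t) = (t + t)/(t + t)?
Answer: 22807/46101 + 209*I*√2/83594 ≈ 0.49472 + 0.0035358*I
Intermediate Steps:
m(t) = -½ (m(t) = -(t + t)/(2*(t + t)) = -2*t/(2*(2*t)) = -2*t*1/(2*t)/2 = -½*1 = -½)
22807/46101 + √(-21840 + m(-57))/41797 = 22807/46101 + √(-21840 - ½)/41797 = 22807*(1/46101) + √(-43681/2)*(1/41797) = 22807/46101 + (209*I*√2/2)*(1/41797) = 22807/46101 + 209*I*√2/83594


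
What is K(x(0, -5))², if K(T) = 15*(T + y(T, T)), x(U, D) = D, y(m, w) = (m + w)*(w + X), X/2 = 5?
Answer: 680625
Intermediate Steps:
X = 10 (X = 2*5 = 10)
y(m, w) = (10 + w)*(m + w) (y(m, w) = (m + w)*(w + 10) = (m + w)*(10 + w) = (10 + w)*(m + w))
K(T) = 30*T² + 315*T (K(T) = 15*(T + (T² + 10*T + 10*T + T*T)) = 15*(T + (T² + 10*T + 10*T + T²)) = 15*(T + (2*T² + 20*T)) = 15*(2*T² + 21*T) = 30*T² + 315*T)
K(x(0, -5))² = (15*(-5)*(21 + 2*(-5)))² = (15*(-5)*(21 - 10))² = (15*(-5)*11)² = (-825)² = 680625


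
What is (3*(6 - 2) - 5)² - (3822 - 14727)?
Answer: 10954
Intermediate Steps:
(3*(6 - 2) - 5)² - (3822 - 14727) = (3*4 - 5)² - 1*(-10905) = (12 - 5)² + 10905 = 7² + 10905 = 49 + 10905 = 10954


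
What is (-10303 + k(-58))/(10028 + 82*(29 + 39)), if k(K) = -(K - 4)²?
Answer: -301/332 ≈ -0.90663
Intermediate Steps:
k(K) = -(-4 + K)²
(-10303 + k(-58))/(10028 + 82*(29 + 39)) = (-10303 - (-4 - 58)²)/(10028 + 82*(29 + 39)) = (-10303 - 1*(-62)²)/(10028 + 82*68) = (-10303 - 1*3844)/(10028 + 5576) = (-10303 - 3844)/15604 = -14147*1/15604 = -301/332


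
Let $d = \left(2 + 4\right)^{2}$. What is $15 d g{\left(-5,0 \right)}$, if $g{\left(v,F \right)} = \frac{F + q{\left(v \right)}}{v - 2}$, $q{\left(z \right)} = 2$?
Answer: $- \frac{1080}{7} \approx -154.29$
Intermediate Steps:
$d = 36$ ($d = 6^{2} = 36$)
$g{\left(v,F \right)} = \frac{2 + F}{-2 + v}$ ($g{\left(v,F \right)} = \frac{F + 2}{v - 2} = \frac{2 + F}{-2 + v}$)
$15 d g{\left(-5,0 \right)} = 15 \cdot 36 \frac{2 + 0}{-2 - 5} = 540 \frac{1}{-7} \cdot 2 = 540 \left(\left(- \frac{1}{7}\right) 2\right) = 540 \left(- \frac{2}{7}\right) = - \frac{1080}{7}$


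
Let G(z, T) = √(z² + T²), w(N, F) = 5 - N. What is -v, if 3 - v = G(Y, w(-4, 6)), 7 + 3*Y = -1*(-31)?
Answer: -3 + √145 ≈ 9.0416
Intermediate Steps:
Y = 8 (Y = -7/3 + (-1*(-31))/3 = -7/3 + (⅓)*31 = -7/3 + 31/3 = 8)
G(z, T) = √(T² + z²)
v = 3 - √145 (v = 3 - √((5 - 1*(-4))² + 8²) = 3 - √((5 + 4)² + 64) = 3 - √(9² + 64) = 3 - √(81 + 64) = 3 - √145 ≈ -9.0416)
-v = -(3 - √145) = -3 + √145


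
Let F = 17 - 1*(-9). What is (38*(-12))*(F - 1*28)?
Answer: 912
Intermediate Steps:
F = 26 (F = 17 + 9 = 26)
(38*(-12))*(F - 1*28) = (38*(-12))*(26 - 1*28) = -456*(26 - 28) = -456*(-2) = 912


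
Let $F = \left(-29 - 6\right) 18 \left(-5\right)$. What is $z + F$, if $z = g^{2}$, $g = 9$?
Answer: $3231$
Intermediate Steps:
$F = 3150$ ($F = \left(-35\right) \left(-90\right) = 3150$)
$z = 81$ ($z = 9^{2} = 81$)
$z + F = 81 + 3150 = 3231$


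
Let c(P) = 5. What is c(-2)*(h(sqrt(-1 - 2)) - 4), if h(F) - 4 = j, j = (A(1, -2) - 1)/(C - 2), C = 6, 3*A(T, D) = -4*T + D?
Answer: -15/4 ≈ -3.7500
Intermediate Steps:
A(T, D) = -4*T/3 + D/3 (A(T, D) = (-4*T + D)/3 = (D - 4*T)/3 = -4*T/3 + D/3)
j = -3/4 (j = ((-4/3*1 + (1/3)*(-2)) - 1)/(6 - 2) = ((-4/3 - 2/3) - 1)/4 = (-2 - 1)*(1/4) = -3*1/4 = -3/4 ≈ -0.75000)
h(F) = 13/4 (h(F) = 4 - 3/4 = 13/4)
c(-2)*(h(sqrt(-1 - 2)) - 4) = 5*(13/4 - 4) = 5*(-3/4) = -15/4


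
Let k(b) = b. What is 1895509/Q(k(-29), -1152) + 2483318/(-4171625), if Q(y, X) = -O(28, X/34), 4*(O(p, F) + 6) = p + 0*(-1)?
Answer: -7907355215443/4171625 ≈ -1.8955e+6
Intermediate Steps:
O(p, F) = -6 + p/4 (O(p, F) = -6 + (p + 0*(-1))/4 = -6 + (p + 0)/4 = -6 + p/4)
Q(y, X) = -1 (Q(y, X) = -(-6 + (¼)*28) = -(-6 + 7) = -1*1 = -1)
1895509/Q(k(-29), -1152) + 2483318/(-4171625) = 1895509/(-1) + 2483318/(-4171625) = 1895509*(-1) + 2483318*(-1/4171625) = -1895509 - 2483318/4171625 = -7907355215443/4171625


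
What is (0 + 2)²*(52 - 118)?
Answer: -264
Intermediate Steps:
(0 + 2)²*(52 - 118) = 2²*(-66) = 4*(-66) = -264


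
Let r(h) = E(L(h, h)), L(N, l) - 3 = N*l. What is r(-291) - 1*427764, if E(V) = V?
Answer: -343080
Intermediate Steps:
L(N, l) = 3 + N*l
r(h) = 3 + h² (r(h) = 3 + h*h = 3 + h²)
r(-291) - 1*427764 = (3 + (-291)²) - 1*427764 = (3 + 84681) - 427764 = 84684 - 427764 = -343080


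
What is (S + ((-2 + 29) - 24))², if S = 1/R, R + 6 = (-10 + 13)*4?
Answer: 361/36 ≈ 10.028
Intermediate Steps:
R = 6 (R = -6 + (-10 + 13)*4 = -6 + 3*4 = -6 + 12 = 6)
S = ⅙ (S = 1/6 = ⅙ ≈ 0.16667)
(S + ((-2 + 29) - 24))² = (⅙ + ((-2 + 29) - 24))² = (⅙ + (27 - 24))² = (⅙ + 3)² = (19/6)² = 361/36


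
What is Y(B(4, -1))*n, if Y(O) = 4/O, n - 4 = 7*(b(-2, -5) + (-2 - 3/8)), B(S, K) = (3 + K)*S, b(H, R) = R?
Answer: -381/16 ≈ -23.813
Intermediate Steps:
B(S, K) = S*(3 + K)
n = -381/8 (n = 4 + 7*(-5 + (-2 - 3/8)) = 4 + 7*(-5 - 19/8) = 4 + 7*(-59/8) = 4 - 413/8 = -381/8 ≈ -47.625)
Y(B(4, -1))*n = (4/((4*(3 - 1))))*(-381/8) = (4/((4*2)))*(-381/8) = (4/8)*(-381/8) = (4*(⅛))*(-381/8) = (½)*(-381/8) = -381/16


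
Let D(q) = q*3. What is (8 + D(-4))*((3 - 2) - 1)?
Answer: 0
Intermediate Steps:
D(q) = 3*q
(8 + D(-4))*((3 - 2) - 1) = (8 + 3*(-4))*((3 - 2) - 1) = (8 - 12)*(1 - 1) = -4*0 = 0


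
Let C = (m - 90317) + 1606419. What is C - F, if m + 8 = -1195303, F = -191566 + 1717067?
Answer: -1204710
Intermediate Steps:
F = 1525501
m = -1195311 (m = -8 - 1195303 = -1195311)
C = 320791 (C = (-1195311 - 90317) + 1606419 = -1285628 + 1606419 = 320791)
C - F = 320791 - 1*1525501 = 320791 - 1525501 = -1204710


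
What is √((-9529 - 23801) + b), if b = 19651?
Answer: I*√13679 ≈ 116.96*I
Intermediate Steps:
√((-9529 - 23801) + b) = √((-9529 - 23801) + 19651) = √(-33330 + 19651) = √(-13679) = I*√13679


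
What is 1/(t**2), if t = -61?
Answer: 1/3721 ≈ 0.00026874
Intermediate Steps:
1/(t**2) = 1/((-61)**2) = 1/3721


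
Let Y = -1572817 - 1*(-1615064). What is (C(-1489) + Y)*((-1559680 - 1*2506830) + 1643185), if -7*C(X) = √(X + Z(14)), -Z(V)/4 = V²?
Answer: -102378211275 + 2423325*I*√2273/7 ≈ -1.0238e+11 + 1.6505e+7*I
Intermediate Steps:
Z(V) = -4*V²
C(X) = -√(-784 + X)/7 (C(X) = -√(X - 4*14²)/7 = -√(X - 4*196)/7 = -√(X - 784)/7 = -√(-784 + X)/7)
Y = 42247 (Y = -1572817 + 1615064 = 42247)
(C(-1489) + Y)*((-1559680 - 1*2506830) + 1643185) = (-√(-784 - 1489)/7 + 42247)*((-1559680 - 1*2506830) + 1643185) = (-I*√2273/7 + 42247)*((-1559680 - 2506830) + 1643185) = (-I*√2273/7 + 42247)*(-4066510 + 1643185) = (-I*√2273/7 + 42247)*(-2423325) = (42247 - I*√2273/7)*(-2423325) = -102378211275 + 2423325*I*√2273/7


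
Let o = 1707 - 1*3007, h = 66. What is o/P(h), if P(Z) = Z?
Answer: -650/33 ≈ -19.697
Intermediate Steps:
o = -1300 (o = 1707 - 3007 = -1300)
o/P(h) = -1300/66 = -1300*1/66 = -650/33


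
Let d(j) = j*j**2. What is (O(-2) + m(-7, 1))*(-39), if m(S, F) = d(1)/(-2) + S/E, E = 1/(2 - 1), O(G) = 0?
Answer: 585/2 ≈ 292.50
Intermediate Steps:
d(j) = j**3
E = 1 (E = 1/1 = 1)
m(S, F) = -1/2 + S (m(S, F) = 1**3/(-2) + S/1 = 1*(-1/2) + S*1 = -1/2 + S)
(O(-2) + m(-7, 1))*(-39) = (0 + (-1/2 - 7))*(-39) = (0 - 15/2)*(-39) = -15/2*(-39) = 585/2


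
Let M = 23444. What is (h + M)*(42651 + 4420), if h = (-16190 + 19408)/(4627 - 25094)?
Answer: 22585848694230/20467 ≈ 1.1035e+9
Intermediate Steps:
h = -3218/20467 (h = 3218/(-20467) = 3218*(-1/20467) = -3218/20467 ≈ -0.15723)
(h + M)*(42651 + 4420) = (-3218/20467 + 23444)*(42651 + 4420) = (479825130/20467)*47071 = 22585848694230/20467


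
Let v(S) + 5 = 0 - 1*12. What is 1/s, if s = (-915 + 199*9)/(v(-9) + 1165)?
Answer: 287/219 ≈ 1.3105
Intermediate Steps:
v(S) = -17 (v(S) = -5 + (0 - 1*12) = -5 + (0 - 12) = -5 - 12 = -17)
s = 219/287 (s = (-915 + 199*9)/(-17 + 1165) = (-915 + 1791)/1148 = 876*(1/1148) = 219/287 ≈ 0.76307)
1/s = 1/(219/287) = 287/219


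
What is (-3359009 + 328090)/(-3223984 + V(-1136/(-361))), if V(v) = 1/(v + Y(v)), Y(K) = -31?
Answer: 429237895/456579711 ≈ 0.94012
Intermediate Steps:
V(v) = 1/(-31 + v) (V(v) = 1/(v - 31) = 1/(-31 + v))
(-3359009 + 328090)/(-3223984 + V(-1136/(-361))) = (-3359009 + 328090)/(-3223984 + 1/(-31 - 1136/(-361))) = -3030919/(-3223984 + 1/(-31 - 1136*(-1/361))) = -3030919/(-3223984 + 1/(-31 + 1136/361)) = -3030919/(-3223984 + 1/(-10055/361)) = -3030919/(-3223984 - 361/10055) = -3030919/(-32417159481/10055) = -3030919*(-10055/32417159481) = 429237895/456579711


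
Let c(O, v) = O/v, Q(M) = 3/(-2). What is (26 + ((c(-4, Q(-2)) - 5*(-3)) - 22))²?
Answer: 4225/9 ≈ 469.44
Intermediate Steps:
Q(M) = -3/2 (Q(M) = 3*(-½) = -3/2)
(26 + ((c(-4, Q(-2)) - 5*(-3)) - 22))² = (26 + ((-4/(-3/2) - 5*(-3)) - 22))² = (26 + ((-4*(-⅔) + 15) - 22))² = (26 + ((8/3 + 15) - 22))² = (26 + (53/3 - 22))² = (26 - 13/3)² = (65/3)² = 4225/9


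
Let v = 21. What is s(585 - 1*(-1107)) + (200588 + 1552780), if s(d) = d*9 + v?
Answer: 1768617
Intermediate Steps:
s(d) = 21 + 9*d (s(d) = d*9 + 21 = 9*d + 21 = 21 + 9*d)
s(585 - 1*(-1107)) + (200588 + 1552780) = (21 + 9*(585 - 1*(-1107))) + (200588 + 1552780) = (21 + 9*(585 + 1107)) + 1753368 = (21 + 9*1692) + 1753368 = (21 + 15228) + 1753368 = 15249 + 1753368 = 1768617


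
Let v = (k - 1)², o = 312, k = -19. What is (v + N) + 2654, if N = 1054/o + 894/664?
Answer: 19802183/6474 ≈ 3058.7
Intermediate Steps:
v = 400 (v = (-19 - 1)² = (-20)² = 400)
N = 30587/6474 (N = 1054/312 + 894/664 = 1054*(1/312) + 894*(1/664) = 527/156 + 447/332 = 30587/6474 ≈ 4.7246)
(v + N) + 2654 = (400 + 30587/6474) + 2654 = 2620187/6474 + 2654 = 19802183/6474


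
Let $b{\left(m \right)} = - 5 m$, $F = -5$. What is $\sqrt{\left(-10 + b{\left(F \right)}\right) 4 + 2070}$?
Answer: $\sqrt{2130} \approx 46.152$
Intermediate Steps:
$\sqrt{\left(-10 + b{\left(F \right)}\right) 4 + 2070} = \sqrt{\left(-10 - -25\right) 4 + 2070} = \sqrt{\left(-10 + 25\right) 4 + 2070} = \sqrt{15 \cdot 4 + 2070} = \sqrt{60 + 2070} = \sqrt{2130}$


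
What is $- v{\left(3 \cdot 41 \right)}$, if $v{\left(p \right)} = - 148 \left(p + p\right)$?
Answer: $36408$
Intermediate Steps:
$v{\left(p \right)} = - 296 p$ ($v{\left(p \right)} = - 148 \cdot 2 p = - 296 p$)
$- v{\left(3 \cdot 41 \right)} = - \left(-296\right) 3 \cdot 41 = - \left(-296\right) 123 = \left(-1\right) \left(-36408\right) = 36408$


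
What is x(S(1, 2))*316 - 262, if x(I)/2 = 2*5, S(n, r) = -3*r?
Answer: 6058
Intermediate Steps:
x(I) = 20 (x(I) = 2*(2*5) = 2*10 = 20)
x(S(1, 2))*316 - 262 = 20*316 - 262 = 6320 - 262 = 6058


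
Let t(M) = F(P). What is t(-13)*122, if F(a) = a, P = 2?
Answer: 244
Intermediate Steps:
t(M) = 2
t(-13)*122 = 2*122 = 244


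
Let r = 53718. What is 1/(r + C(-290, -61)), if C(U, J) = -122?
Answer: 1/53596 ≈ 1.8658e-5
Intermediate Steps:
1/(r + C(-290, -61)) = 1/(53718 - 122) = 1/53596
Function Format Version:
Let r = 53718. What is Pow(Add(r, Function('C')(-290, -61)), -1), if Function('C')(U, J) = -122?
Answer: Rational(1, 53596) ≈ 1.8658e-5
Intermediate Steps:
Pow(Add(r, Function('C')(-290, -61)), -1) = Pow(Add(53718, -122), -1) = Pow(53596, -1) = Rational(1, 53596)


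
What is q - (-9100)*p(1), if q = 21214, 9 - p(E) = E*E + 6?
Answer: 39414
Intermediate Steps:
p(E) = 3 - E**2 (p(E) = 9 - (E*E + 6) = 9 - (E**2 + 6) = 9 - (6 + E**2) = 9 + (-6 - E**2) = 3 - E**2)
q - (-9100)*p(1) = 21214 - (-9100)*(3 - 1*1**2) = 21214 - (-9100)*(3 - 1*1) = 21214 - (-9100)*(3 - 1) = 21214 - (-9100)*2 = 21214 - 1*(-18200) = 21214 + 18200 = 39414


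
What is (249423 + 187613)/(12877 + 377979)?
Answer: 109259/97714 ≈ 1.1182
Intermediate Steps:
(249423 + 187613)/(12877 + 377979) = 437036/390856 = 437036*(1/390856) = 109259/97714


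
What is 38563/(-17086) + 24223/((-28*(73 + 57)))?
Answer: -277121749/31096520 ≈ -8.9117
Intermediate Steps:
38563/(-17086) + 24223/((-28*(73 + 57))) = 38563*(-1/17086) + 24223/((-28*130)) = -38563/17086 + 24223/(-3640) = -38563/17086 + 24223*(-1/3640) = -38563/17086 - 24223/3640 = -277121749/31096520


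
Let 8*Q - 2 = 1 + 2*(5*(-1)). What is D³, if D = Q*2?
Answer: -343/64 ≈ -5.3594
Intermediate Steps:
Q = -7/8 (Q = ¼ + (1 + 2*(5*(-1)))/8 = ¼ + (1 + 2*(-5))/8 = ¼ + (1 - 10)/8 = ¼ + (⅛)*(-9) = ¼ - 9/8 = -7/8 ≈ -0.87500)
D = -7/4 (D = -7/8*2 = -7/4 ≈ -1.7500)
D³ = (-7/4)³ = -343/64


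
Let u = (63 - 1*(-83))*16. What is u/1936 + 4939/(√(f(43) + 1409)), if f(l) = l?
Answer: 146/121 + 449*√3/6 ≈ 130.82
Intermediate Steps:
u = 2336 (u = (63 + 83)*16 = 146*16 = 2336)
u/1936 + 4939/(√(f(43) + 1409)) = 2336/1936 + 4939/(√(43 + 1409)) = 2336*(1/1936) + 4939/(√1452) = 146/121 + 4939/((22*√3)) = 146/121 + 4939*(√3/66) = 146/121 + 449*√3/6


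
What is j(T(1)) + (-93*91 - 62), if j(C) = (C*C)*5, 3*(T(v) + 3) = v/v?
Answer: -76405/9 ≈ -8489.4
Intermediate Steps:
T(v) = -8/3 (T(v) = -3 + (v/v)/3 = -3 + (⅓)*1 = -3 + ⅓ = -8/3)
j(C) = 5*C² (j(C) = C²*5 = 5*C²)
j(T(1)) + (-93*91 - 62) = 5*(-8/3)² + (-93*91 - 62) = 5*(64/9) + (-8463 - 62) = 320/9 - 8525 = -76405/9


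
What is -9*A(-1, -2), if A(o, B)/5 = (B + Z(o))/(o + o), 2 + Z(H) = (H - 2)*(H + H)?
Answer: 45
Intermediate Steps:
Z(H) = -2 + 2*H*(-2 + H) (Z(H) = -2 + (H - 2)*(H + H) = -2 + (-2 + H)*(2*H) = -2 + 2*H*(-2 + H))
A(o, B) = 5*(-2 + B - 4*o + 2*o²)/(2*o) (A(o, B) = 5*((B + (-2 - 4*o + 2*o²))/(o + o)) = 5*((-2 + B - 4*o + 2*o²)/((2*o))) = 5*((-2 + B - 4*o + 2*o²)*(1/(2*o))) = 5*((-2 + B - 4*o + 2*o²)/(2*o)) = 5*(-2 + B - 4*o + 2*o²)/(2*o))
-9*A(-1, -2) = -9*(-10 - 5/(-1) + 5*(-1) + (5/2)*(-2)/(-1)) = -9*(-10 - 5*(-1) - 5 + (5/2)*(-2)*(-1)) = -9*(-10 + 5 - 5 + 5) = -9*(-5) = 45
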